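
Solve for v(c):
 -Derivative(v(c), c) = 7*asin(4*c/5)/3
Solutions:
 v(c) = C1 - 7*c*asin(4*c/5)/3 - 7*sqrt(25 - 16*c^2)/12


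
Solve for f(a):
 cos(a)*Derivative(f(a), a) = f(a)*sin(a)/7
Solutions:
 f(a) = C1/cos(a)^(1/7)


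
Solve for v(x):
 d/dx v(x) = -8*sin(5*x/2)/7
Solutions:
 v(x) = C1 + 16*cos(5*x/2)/35


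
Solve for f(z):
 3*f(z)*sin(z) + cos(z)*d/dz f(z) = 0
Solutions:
 f(z) = C1*cos(z)^3


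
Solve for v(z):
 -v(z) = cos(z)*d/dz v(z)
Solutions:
 v(z) = C1*sqrt(sin(z) - 1)/sqrt(sin(z) + 1)


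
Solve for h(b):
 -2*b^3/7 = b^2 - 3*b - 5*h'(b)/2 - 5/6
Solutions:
 h(b) = C1 + b^4/35 + 2*b^3/15 - 3*b^2/5 - b/3


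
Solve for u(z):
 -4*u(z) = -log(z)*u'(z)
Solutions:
 u(z) = C1*exp(4*li(z))


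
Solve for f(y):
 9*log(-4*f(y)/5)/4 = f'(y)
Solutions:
 -4*Integral(1/(log(-_y) - log(5) + 2*log(2)), (_y, f(y)))/9 = C1 - y


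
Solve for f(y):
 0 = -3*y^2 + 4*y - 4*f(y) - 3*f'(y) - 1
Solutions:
 f(y) = C1*exp(-4*y/3) - 3*y^2/4 + 17*y/8 - 59/32


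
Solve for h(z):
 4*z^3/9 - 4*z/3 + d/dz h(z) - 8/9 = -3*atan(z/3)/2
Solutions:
 h(z) = C1 - z^4/9 + 2*z^2/3 - 3*z*atan(z/3)/2 + 8*z/9 + 9*log(z^2 + 9)/4


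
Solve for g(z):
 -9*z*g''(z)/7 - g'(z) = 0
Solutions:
 g(z) = C1 + C2*z^(2/9)


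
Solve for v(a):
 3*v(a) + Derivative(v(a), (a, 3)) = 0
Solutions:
 v(a) = C3*exp(-3^(1/3)*a) + (C1*sin(3^(5/6)*a/2) + C2*cos(3^(5/6)*a/2))*exp(3^(1/3)*a/2)


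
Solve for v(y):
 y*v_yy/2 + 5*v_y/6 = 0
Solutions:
 v(y) = C1 + C2/y^(2/3)


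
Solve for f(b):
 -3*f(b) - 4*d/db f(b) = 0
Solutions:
 f(b) = C1*exp(-3*b/4)


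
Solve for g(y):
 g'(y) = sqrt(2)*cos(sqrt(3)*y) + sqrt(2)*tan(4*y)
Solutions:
 g(y) = C1 - sqrt(2)*log(cos(4*y))/4 + sqrt(6)*sin(sqrt(3)*y)/3


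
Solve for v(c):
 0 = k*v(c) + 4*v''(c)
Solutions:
 v(c) = C1*exp(-c*sqrt(-k)/2) + C2*exp(c*sqrt(-k)/2)


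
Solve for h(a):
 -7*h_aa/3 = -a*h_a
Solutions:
 h(a) = C1 + C2*erfi(sqrt(42)*a/14)


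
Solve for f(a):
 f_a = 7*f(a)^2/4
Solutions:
 f(a) = -4/(C1 + 7*a)


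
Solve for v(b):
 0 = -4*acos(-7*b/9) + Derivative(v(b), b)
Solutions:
 v(b) = C1 + 4*b*acos(-7*b/9) + 4*sqrt(81 - 49*b^2)/7


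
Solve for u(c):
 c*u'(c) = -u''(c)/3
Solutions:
 u(c) = C1 + C2*erf(sqrt(6)*c/2)


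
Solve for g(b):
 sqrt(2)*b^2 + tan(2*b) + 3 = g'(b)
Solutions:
 g(b) = C1 + sqrt(2)*b^3/3 + 3*b - log(cos(2*b))/2


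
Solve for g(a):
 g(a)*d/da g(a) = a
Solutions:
 g(a) = -sqrt(C1 + a^2)
 g(a) = sqrt(C1 + a^2)


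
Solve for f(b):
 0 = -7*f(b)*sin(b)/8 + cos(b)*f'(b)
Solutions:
 f(b) = C1/cos(b)^(7/8)


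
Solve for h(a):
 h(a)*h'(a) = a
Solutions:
 h(a) = -sqrt(C1 + a^2)
 h(a) = sqrt(C1 + a^2)


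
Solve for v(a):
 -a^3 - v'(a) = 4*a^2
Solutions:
 v(a) = C1 - a^4/4 - 4*a^3/3


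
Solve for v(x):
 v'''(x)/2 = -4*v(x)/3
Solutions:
 v(x) = C3*exp(-2*3^(2/3)*x/3) + (C1*sin(3^(1/6)*x) + C2*cos(3^(1/6)*x))*exp(3^(2/3)*x/3)


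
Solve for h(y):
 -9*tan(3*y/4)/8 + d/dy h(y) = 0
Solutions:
 h(y) = C1 - 3*log(cos(3*y/4))/2


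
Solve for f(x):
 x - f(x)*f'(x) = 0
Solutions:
 f(x) = -sqrt(C1 + x^2)
 f(x) = sqrt(C1 + x^2)


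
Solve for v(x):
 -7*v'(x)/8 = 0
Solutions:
 v(x) = C1


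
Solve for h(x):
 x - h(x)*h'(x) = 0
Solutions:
 h(x) = -sqrt(C1 + x^2)
 h(x) = sqrt(C1 + x^2)


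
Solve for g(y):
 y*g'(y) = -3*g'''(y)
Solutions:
 g(y) = C1 + Integral(C2*airyai(-3^(2/3)*y/3) + C3*airybi(-3^(2/3)*y/3), y)


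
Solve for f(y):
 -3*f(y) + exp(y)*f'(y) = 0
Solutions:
 f(y) = C1*exp(-3*exp(-y))


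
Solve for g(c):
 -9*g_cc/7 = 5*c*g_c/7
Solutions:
 g(c) = C1 + C2*erf(sqrt(10)*c/6)


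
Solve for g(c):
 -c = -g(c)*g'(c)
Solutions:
 g(c) = -sqrt(C1 + c^2)
 g(c) = sqrt(C1 + c^2)


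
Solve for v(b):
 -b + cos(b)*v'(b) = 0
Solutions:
 v(b) = C1 + Integral(b/cos(b), b)


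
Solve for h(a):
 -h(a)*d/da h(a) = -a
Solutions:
 h(a) = -sqrt(C1 + a^2)
 h(a) = sqrt(C1 + a^2)


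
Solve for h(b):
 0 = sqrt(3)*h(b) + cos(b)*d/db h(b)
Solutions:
 h(b) = C1*(sin(b) - 1)^(sqrt(3)/2)/(sin(b) + 1)^(sqrt(3)/2)


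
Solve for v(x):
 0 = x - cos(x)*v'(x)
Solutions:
 v(x) = C1 + Integral(x/cos(x), x)


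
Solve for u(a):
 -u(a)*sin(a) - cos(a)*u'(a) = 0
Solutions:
 u(a) = C1*cos(a)


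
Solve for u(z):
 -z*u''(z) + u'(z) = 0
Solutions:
 u(z) = C1 + C2*z^2


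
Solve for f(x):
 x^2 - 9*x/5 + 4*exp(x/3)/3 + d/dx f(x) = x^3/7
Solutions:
 f(x) = C1 + x^4/28 - x^3/3 + 9*x^2/10 - 4*exp(x/3)


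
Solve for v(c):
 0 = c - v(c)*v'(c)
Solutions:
 v(c) = -sqrt(C1 + c^2)
 v(c) = sqrt(C1 + c^2)


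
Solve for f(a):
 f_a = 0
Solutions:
 f(a) = C1


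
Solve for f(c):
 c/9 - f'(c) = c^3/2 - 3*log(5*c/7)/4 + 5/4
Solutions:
 f(c) = C1 - c^4/8 + c^2/18 + 3*c*log(c)/4 - 2*c - 3*c*log(7)/4 + 3*c*log(5)/4


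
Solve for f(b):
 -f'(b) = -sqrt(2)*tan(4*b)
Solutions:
 f(b) = C1 - sqrt(2)*log(cos(4*b))/4


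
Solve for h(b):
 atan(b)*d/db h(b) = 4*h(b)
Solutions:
 h(b) = C1*exp(4*Integral(1/atan(b), b))


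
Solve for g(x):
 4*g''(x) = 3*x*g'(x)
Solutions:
 g(x) = C1 + C2*erfi(sqrt(6)*x/4)


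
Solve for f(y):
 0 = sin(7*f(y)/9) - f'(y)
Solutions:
 -y + 9*log(cos(7*f(y)/9) - 1)/14 - 9*log(cos(7*f(y)/9) + 1)/14 = C1


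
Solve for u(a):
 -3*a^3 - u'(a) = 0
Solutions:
 u(a) = C1 - 3*a^4/4


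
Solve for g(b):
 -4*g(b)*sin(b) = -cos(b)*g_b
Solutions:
 g(b) = C1/cos(b)^4


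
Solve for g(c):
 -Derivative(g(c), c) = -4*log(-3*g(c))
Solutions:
 -Integral(1/(log(-_y) + log(3)), (_y, g(c)))/4 = C1 - c


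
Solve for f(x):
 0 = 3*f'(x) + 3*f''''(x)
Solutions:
 f(x) = C1 + C4*exp(-x) + (C2*sin(sqrt(3)*x/2) + C3*cos(sqrt(3)*x/2))*exp(x/2)


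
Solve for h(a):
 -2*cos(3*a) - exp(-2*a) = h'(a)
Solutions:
 h(a) = C1 - 2*sin(3*a)/3 + exp(-2*a)/2


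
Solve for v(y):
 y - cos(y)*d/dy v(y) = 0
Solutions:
 v(y) = C1 + Integral(y/cos(y), y)


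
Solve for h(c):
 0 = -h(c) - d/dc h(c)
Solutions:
 h(c) = C1*exp(-c)


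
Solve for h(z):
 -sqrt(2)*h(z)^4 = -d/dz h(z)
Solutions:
 h(z) = (-1/(C1 + 3*sqrt(2)*z))^(1/3)
 h(z) = (-1/(C1 + sqrt(2)*z))^(1/3)*(-3^(2/3) - 3*3^(1/6)*I)/6
 h(z) = (-1/(C1 + sqrt(2)*z))^(1/3)*(-3^(2/3) + 3*3^(1/6)*I)/6


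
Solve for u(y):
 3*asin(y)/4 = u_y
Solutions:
 u(y) = C1 + 3*y*asin(y)/4 + 3*sqrt(1 - y^2)/4


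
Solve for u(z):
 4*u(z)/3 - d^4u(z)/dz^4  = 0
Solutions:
 u(z) = C1*exp(-sqrt(2)*3^(3/4)*z/3) + C2*exp(sqrt(2)*3^(3/4)*z/3) + C3*sin(sqrt(2)*3^(3/4)*z/3) + C4*cos(sqrt(2)*3^(3/4)*z/3)


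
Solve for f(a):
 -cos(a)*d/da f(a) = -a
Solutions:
 f(a) = C1 + Integral(a/cos(a), a)


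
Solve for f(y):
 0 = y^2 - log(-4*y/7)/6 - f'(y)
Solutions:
 f(y) = C1 + y^3/3 - y*log(-y)/6 + y*(-2*log(2) + 1 + log(7))/6


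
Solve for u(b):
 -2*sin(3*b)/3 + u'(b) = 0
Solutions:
 u(b) = C1 - 2*cos(3*b)/9


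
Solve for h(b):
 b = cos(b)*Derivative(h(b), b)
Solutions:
 h(b) = C1 + Integral(b/cos(b), b)


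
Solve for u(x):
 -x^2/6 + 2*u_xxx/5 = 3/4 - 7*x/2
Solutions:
 u(x) = C1 + C2*x + C3*x^2 + x^5/144 - 35*x^4/96 + 5*x^3/16


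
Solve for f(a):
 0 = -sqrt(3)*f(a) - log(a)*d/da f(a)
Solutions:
 f(a) = C1*exp(-sqrt(3)*li(a))


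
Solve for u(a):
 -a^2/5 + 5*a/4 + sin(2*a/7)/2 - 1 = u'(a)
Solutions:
 u(a) = C1 - a^3/15 + 5*a^2/8 - a - 7*cos(2*a/7)/4


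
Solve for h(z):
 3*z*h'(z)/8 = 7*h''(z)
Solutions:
 h(z) = C1 + C2*erfi(sqrt(21)*z/28)


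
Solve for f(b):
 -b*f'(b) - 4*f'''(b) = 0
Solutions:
 f(b) = C1 + Integral(C2*airyai(-2^(1/3)*b/2) + C3*airybi(-2^(1/3)*b/2), b)


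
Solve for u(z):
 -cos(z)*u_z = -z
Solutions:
 u(z) = C1 + Integral(z/cos(z), z)


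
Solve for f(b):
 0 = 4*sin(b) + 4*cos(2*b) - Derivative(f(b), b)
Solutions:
 f(b) = C1 + 2*sin(2*b) - 4*cos(b)


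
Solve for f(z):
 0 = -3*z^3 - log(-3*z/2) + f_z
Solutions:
 f(z) = C1 + 3*z^4/4 + z*log(-z) + z*(-1 - log(2) + log(3))


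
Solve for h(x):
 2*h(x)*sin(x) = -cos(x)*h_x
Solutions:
 h(x) = C1*cos(x)^2


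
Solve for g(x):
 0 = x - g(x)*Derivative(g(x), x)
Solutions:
 g(x) = -sqrt(C1 + x^2)
 g(x) = sqrt(C1 + x^2)


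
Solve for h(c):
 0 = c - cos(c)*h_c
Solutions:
 h(c) = C1 + Integral(c/cos(c), c)


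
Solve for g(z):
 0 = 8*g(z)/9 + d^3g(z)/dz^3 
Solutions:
 g(z) = C3*exp(-2*3^(1/3)*z/3) + (C1*sin(3^(5/6)*z/3) + C2*cos(3^(5/6)*z/3))*exp(3^(1/3)*z/3)


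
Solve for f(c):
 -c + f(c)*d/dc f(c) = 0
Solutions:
 f(c) = -sqrt(C1 + c^2)
 f(c) = sqrt(C1 + c^2)


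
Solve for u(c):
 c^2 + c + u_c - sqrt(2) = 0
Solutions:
 u(c) = C1 - c^3/3 - c^2/2 + sqrt(2)*c


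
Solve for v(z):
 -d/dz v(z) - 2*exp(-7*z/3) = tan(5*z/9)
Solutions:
 v(z) = C1 - 9*log(tan(5*z/9)^2 + 1)/10 + 6*exp(-7*z/3)/7


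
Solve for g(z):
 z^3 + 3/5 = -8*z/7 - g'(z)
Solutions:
 g(z) = C1 - z^4/4 - 4*z^2/7 - 3*z/5


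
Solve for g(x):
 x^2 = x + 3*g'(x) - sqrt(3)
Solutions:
 g(x) = C1 + x^3/9 - x^2/6 + sqrt(3)*x/3


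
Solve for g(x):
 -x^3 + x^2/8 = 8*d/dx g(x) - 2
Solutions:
 g(x) = C1 - x^4/32 + x^3/192 + x/4


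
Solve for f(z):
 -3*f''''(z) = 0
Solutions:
 f(z) = C1 + C2*z + C3*z^2 + C4*z^3


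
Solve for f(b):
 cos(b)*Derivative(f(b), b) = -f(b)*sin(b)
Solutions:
 f(b) = C1*cos(b)


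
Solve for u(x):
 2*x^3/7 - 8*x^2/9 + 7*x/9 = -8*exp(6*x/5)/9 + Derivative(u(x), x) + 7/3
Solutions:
 u(x) = C1 + x^4/14 - 8*x^3/27 + 7*x^2/18 - 7*x/3 + 20*exp(6*x/5)/27


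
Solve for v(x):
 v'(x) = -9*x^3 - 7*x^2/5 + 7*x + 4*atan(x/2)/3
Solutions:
 v(x) = C1 - 9*x^4/4 - 7*x^3/15 + 7*x^2/2 + 4*x*atan(x/2)/3 - 4*log(x^2 + 4)/3


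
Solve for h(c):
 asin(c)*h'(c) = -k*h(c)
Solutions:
 h(c) = C1*exp(-k*Integral(1/asin(c), c))


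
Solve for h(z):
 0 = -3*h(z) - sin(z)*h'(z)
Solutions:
 h(z) = C1*(cos(z) + 1)^(3/2)/(cos(z) - 1)^(3/2)


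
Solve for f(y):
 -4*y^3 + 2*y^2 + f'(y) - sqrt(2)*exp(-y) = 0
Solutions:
 f(y) = C1 + y^4 - 2*y^3/3 - sqrt(2)*exp(-y)


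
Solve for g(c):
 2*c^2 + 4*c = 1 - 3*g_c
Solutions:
 g(c) = C1 - 2*c^3/9 - 2*c^2/3 + c/3


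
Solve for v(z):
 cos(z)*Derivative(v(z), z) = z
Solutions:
 v(z) = C1 + Integral(z/cos(z), z)


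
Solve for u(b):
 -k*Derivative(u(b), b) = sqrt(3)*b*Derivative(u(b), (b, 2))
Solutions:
 u(b) = C1 + b^(-sqrt(3)*re(k)/3 + 1)*(C2*sin(sqrt(3)*log(b)*Abs(im(k))/3) + C3*cos(sqrt(3)*log(b)*im(k)/3))


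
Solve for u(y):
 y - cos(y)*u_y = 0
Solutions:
 u(y) = C1 + Integral(y/cos(y), y)


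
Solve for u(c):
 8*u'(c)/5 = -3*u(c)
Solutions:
 u(c) = C1*exp(-15*c/8)


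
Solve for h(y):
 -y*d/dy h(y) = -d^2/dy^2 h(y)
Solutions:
 h(y) = C1 + C2*erfi(sqrt(2)*y/2)


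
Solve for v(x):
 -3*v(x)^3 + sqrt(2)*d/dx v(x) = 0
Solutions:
 v(x) = -sqrt(-1/(C1 + 3*sqrt(2)*x))
 v(x) = sqrt(-1/(C1 + 3*sqrt(2)*x))


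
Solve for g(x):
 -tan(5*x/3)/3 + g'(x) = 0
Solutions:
 g(x) = C1 - log(cos(5*x/3))/5


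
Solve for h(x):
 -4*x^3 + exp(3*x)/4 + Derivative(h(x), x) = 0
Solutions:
 h(x) = C1 + x^4 - exp(3*x)/12


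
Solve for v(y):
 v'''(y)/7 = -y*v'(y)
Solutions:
 v(y) = C1 + Integral(C2*airyai(-7^(1/3)*y) + C3*airybi(-7^(1/3)*y), y)


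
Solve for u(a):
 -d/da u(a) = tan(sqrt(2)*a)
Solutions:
 u(a) = C1 + sqrt(2)*log(cos(sqrt(2)*a))/2


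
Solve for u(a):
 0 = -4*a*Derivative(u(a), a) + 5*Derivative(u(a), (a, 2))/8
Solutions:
 u(a) = C1 + C2*erfi(4*sqrt(5)*a/5)


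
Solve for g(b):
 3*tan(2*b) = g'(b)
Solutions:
 g(b) = C1 - 3*log(cos(2*b))/2


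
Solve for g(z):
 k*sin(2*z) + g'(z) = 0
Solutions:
 g(z) = C1 + k*cos(2*z)/2


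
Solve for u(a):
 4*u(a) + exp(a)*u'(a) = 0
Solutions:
 u(a) = C1*exp(4*exp(-a))


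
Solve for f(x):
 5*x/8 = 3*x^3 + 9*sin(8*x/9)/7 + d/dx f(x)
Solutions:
 f(x) = C1 - 3*x^4/4 + 5*x^2/16 + 81*cos(8*x/9)/56


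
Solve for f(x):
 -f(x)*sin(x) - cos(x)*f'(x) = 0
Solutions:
 f(x) = C1*cos(x)


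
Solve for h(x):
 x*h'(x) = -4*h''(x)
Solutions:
 h(x) = C1 + C2*erf(sqrt(2)*x/4)


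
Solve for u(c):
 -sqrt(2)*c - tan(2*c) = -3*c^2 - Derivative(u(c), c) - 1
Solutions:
 u(c) = C1 - c^3 + sqrt(2)*c^2/2 - c - log(cos(2*c))/2


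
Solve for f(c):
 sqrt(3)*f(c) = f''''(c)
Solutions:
 f(c) = C1*exp(-3^(1/8)*c) + C2*exp(3^(1/8)*c) + C3*sin(3^(1/8)*c) + C4*cos(3^(1/8)*c)


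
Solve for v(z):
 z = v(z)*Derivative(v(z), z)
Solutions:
 v(z) = -sqrt(C1 + z^2)
 v(z) = sqrt(C1 + z^2)


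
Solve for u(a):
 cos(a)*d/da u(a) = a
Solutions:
 u(a) = C1 + Integral(a/cos(a), a)


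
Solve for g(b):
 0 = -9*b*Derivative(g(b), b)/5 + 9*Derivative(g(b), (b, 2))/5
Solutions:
 g(b) = C1 + C2*erfi(sqrt(2)*b/2)


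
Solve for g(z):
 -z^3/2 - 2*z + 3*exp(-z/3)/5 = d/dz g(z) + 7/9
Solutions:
 g(z) = C1 - z^4/8 - z^2 - 7*z/9 - 9*exp(-z/3)/5


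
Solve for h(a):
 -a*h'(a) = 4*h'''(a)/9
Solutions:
 h(a) = C1 + Integral(C2*airyai(-2^(1/3)*3^(2/3)*a/2) + C3*airybi(-2^(1/3)*3^(2/3)*a/2), a)


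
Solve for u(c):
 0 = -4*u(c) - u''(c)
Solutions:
 u(c) = C1*sin(2*c) + C2*cos(2*c)


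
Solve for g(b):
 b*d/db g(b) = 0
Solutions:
 g(b) = C1


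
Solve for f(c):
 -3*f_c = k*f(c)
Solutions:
 f(c) = C1*exp(-c*k/3)


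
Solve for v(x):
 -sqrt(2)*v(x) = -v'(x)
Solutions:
 v(x) = C1*exp(sqrt(2)*x)


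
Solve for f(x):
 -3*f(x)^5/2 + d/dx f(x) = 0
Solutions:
 f(x) = -(-1/(C1 + 6*x))^(1/4)
 f(x) = (-1/(C1 + 6*x))^(1/4)
 f(x) = -I*(-1/(C1 + 6*x))^(1/4)
 f(x) = I*(-1/(C1 + 6*x))^(1/4)


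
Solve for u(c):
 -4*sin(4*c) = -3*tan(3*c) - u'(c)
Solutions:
 u(c) = C1 + log(cos(3*c)) - cos(4*c)


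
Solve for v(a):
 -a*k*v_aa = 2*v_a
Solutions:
 v(a) = C1 + a^(((re(k) - 2)*re(k) + im(k)^2)/(re(k)^2 + im(k)^2))*(C2*sin(2*log(a)*Abs(im(k))/(re(k)^2 + im(k)^2)) + C3*cos(2*log(a)*im(k)/(re(k)^2 + im(k)^2)))


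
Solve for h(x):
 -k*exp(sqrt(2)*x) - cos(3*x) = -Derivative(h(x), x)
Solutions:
 h(x) = C1 + sqrt(2)*k*exp(sqrt(2)*x)/2 + sin(3*x)/3


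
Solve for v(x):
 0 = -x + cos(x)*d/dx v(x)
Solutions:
 v(x) = C1 + Integral(x/cos(x), x)


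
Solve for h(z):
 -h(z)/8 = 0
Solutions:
 h(z) = 0


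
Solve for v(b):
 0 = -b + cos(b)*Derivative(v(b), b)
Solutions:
 v(b) = C1 + Integral(b/cos(b), b)


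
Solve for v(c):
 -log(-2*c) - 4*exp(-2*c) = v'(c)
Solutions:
 v(c) = C1 - c*log(-c) + c*(1 - log(2)) + 2*exp(-2*c)


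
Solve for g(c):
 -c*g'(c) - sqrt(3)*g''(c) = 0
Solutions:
 g(c) = C1 + C2*erf(sqrt(2)*3^(3/4)*c/6)


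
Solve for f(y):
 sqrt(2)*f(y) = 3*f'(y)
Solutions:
 f(y) = C1*exp(sqrt(2)*y/3)


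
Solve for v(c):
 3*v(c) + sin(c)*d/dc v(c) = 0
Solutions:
 v(c) = C1*(cos(c) + 1)^(3/2)/(cos(c) - 1)^(3/2)


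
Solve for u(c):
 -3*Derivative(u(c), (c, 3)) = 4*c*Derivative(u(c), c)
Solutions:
 u(c) = C1 + Integral(C2*airyai(-6^(2/3)*c/3) + C3*airybi(-6^(2/3)*c/3), c)


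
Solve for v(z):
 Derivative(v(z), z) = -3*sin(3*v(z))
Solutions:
 v(z) = -acos((-C1 - exp(18*z))/(C1 - exp(18*z)))/3 + 2*pi/3
 v(z) = acos((-C1 - exp(18*z))/(C1 - exp(18*z)))/3


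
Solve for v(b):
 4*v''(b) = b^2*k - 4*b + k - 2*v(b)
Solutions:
 v(b) = C1*sin(sqrt(2)*b/2) + C2*cos(sqrt(2)*b/2) + b^2*k/2 - 2*b - 3*k/2


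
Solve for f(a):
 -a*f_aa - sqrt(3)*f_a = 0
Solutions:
 f(a) = C1 + C2*a^(1 - sqrt(3))


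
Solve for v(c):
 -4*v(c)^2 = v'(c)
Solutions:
 v(c) = 1/(C1 + 4*c)


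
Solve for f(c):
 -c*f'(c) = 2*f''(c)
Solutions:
 f(c) = C1 + C2*erf(c/2)


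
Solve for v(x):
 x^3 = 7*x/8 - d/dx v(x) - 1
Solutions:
 v(x) = C1 - x^4/4 + 7*x^2/16 - x


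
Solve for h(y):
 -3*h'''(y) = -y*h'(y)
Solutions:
 h(y) = C1 + Integral(C2*airyai(3^(2/3)*y/3) + C3*airybi(3^(2/3)*y/3), y)


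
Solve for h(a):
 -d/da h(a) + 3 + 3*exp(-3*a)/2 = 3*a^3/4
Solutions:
 h(a) = C1 - 3*a^4/16 + 3*a - exp(-3*a)/2


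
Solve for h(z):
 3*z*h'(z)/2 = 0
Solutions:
 h(z) = C1


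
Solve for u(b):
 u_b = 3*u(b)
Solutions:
 u(b) = C1*exp(3*b)


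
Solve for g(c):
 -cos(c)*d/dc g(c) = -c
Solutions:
 g(c) = C1 + Integral(c/cos(c), c)


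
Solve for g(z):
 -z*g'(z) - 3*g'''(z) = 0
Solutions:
 g(z) = C1 + Integral(C2*airyai(-3^(2/3)*z/3) + C3*airybi(-3^(2/3)*z/3), z)


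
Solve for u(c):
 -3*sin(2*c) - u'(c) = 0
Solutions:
 u(c) = C1 + 3*cos(2*c)/2


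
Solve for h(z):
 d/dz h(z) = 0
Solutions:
 h(z) = C1


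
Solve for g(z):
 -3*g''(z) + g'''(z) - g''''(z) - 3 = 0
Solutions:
 g(z) = C1 + C2*z - z^2/2 + (C3*sin(sqrt(11)*z/2) + C4*cos(sqrt(11)*z/2))*exp(z/2)


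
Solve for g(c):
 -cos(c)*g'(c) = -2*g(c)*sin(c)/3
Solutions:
 g(c) = C1/cos(c)^(2/3)


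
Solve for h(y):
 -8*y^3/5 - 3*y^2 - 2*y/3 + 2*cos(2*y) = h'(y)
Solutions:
 h(y) = C1 - 2*y^4/5 - y^3 - y^2/3 + sin(2*y)


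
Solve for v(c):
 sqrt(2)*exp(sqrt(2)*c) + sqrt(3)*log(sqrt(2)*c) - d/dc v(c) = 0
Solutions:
 v(c) = C1 + sqrt(3)*c*log(c) + sqrt(3)*c*(-1 + log(2)/2) + exp(sqrt(2)*c)


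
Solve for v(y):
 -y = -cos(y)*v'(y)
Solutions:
 v(y) = C1 + Integral(y/cos(y), y)


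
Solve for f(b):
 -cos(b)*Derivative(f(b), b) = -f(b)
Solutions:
 f(b) = C1*sqrt(sin(b) + 1)/sqrt(sin(b) - 1)


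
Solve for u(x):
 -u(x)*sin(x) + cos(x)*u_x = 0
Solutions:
 u(x) = C1/cos(x)


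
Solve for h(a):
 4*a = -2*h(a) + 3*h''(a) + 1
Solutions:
 h(a) = C1*exp(-sqrt(6)*a/3) + C2*exp(sqrt(6)*a/3) - 2*a + 1/2


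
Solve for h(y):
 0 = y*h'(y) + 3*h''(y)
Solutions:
 h(y) = C1 + C2*erf(sqrt(6)*y/6)


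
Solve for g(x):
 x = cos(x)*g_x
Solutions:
 g(x) = C1 + Integral(x/cos(x), x)


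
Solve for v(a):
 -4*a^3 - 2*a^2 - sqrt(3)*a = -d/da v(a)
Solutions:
 v(a) = C1 + a^4 + 2*a^3/3 + sqrt(3)*a^2/2


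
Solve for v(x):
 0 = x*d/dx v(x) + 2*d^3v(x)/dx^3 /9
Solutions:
 v(x) = C1 + Integral(C2*airyai(-6^(2/3)*x/2) + C3*airybi(-6^(2/3)*x/2), x)


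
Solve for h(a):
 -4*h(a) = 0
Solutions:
 h(a) = 0


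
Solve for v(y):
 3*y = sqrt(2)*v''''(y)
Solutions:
 v(y) = C1 + C2*y + C3*y^2 + C4*y^3 + sqrt(2)*y^5/80


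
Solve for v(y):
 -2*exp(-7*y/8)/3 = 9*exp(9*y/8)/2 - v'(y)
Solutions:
 v(y) = C1 + 4*exp(9*y/8) - 16*exp(-7*y/8)/21


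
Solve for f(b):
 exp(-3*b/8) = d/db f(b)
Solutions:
 f(b) = C1 - 8*exp(-3*b/8)/3


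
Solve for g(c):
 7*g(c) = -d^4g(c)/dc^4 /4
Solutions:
 g(c) = (C1*sin(7^(1/4)*c) + C2*cos(7^(1/4)*c))*exp(-7^(1/4)*c) + (C3*sin(7^(1/4)*c) + C4*cos(7^(1/4)*c))*exp(7^(1/4)*c)


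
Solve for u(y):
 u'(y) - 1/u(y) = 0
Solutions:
 u(y) = -sqrt(C1 + 2*y)
 u(y) = sqrt(C1 + 2*y)


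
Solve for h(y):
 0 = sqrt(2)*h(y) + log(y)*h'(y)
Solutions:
 h(y) = C1*exp(-sqrt(2)*li(y))


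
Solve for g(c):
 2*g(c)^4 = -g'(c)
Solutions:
 g(c) = (-3^(2/3) - 3*3^(1/6)*I)*(1/(C1 + 2*c))^(1/3)/6
 g(c) = (-3^(2/3) + 3*3^(1/6)*I)*(1/(C1 + 2*c))^(1/3)/6
 g(c) = (1/(C1 + 6*c))^(1/3)


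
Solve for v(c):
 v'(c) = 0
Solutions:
 v(c) = C1


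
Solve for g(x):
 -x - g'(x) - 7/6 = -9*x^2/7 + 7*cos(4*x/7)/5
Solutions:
 g(x) = C1 + 3*x^3/7 - x^2/2 - 7*x/6 - 49*sin(4*x/7)/20


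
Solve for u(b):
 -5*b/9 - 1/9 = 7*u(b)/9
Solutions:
 u(b) = -5*b/7 - 1/7


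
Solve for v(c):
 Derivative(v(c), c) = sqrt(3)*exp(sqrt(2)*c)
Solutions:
 v(c) = C1 + sqrt(6)*exp(sqrt(2)*c)/2


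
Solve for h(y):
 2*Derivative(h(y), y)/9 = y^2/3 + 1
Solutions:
 h(y) = C1 + y^3/2 + 9*y/2


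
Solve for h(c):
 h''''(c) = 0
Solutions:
 h(c) = C1 + C2*c + C3*c^2 + C4*c^3


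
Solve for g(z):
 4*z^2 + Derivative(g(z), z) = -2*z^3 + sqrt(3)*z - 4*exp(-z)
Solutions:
 g(z) = C1 - z^4/2 - 4*z^3/3 + sqrt(3)*z^2/2 + 4*exp(-z)


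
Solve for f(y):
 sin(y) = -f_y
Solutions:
 f(y) = C1 + cos(y)


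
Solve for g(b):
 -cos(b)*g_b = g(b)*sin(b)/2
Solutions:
 g(b) = C1*sqrt(cos(b))


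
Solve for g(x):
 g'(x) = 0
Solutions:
 g(x) = C1


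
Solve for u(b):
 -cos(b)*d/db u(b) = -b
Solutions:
 u(b) = C1 + Integral(b/cos(b), b)


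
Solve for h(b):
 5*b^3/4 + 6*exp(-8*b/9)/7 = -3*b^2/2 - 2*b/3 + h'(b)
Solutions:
 h(b) = C1 + 5*b^4/16 + b^3/2 + b^2/3 - 27*exp(-8*b/9)/28


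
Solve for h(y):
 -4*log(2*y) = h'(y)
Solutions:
 h(y) = C1 - 4*y*log(y) - y*log(16) + 4*y


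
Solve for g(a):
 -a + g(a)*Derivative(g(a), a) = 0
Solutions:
 g(a) = -sqrt(C1 + a^2)
 g(a) = sqrt(C1 + a^2)


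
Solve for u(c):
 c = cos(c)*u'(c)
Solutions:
 u(c) = C1 + Integral(c/cos(c), c)


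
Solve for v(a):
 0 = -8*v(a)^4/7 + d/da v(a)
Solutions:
 v(a) = 7^(1/3)*(-1/(C1 + 24*a))^(1/3)
 v(a) = 7^(1/3)*(-1/(C1 + 8*a))^(1/3)*(-3^(2/3) - 3*3^(1/6)*I)/6
 v(a) = 7^(1/3)*(-1/(C1 + 8*a))^(1/3)*(-3^(2/3) + 3*3^(1/6)*I)/6


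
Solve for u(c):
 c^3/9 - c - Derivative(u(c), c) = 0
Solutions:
 u(c) = C1 + c^4/36 - c^2/2


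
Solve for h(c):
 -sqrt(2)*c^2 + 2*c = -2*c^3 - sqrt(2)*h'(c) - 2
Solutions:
 h(c) = C1 - sqrt(2)*c^4/4 + c^3/3 - sqrt(2)*c^2/2 - sqrt(2)*c


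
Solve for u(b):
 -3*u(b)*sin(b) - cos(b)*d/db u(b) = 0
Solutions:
 u(b) = C1*cos(b)^3


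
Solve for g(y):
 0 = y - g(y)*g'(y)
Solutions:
 g(y) = -sqrt(C1 + y^2)
 g(y) = sqrt(C1 + y^2)


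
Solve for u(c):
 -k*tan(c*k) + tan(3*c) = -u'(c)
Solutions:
 u(c) = C1 + k*Piecewise((-log(cos(c*k))/k, Ne(k, 0)), (0, True)) + log(cos(3*c))/3


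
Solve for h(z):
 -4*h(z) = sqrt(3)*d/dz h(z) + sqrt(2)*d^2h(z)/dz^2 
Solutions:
 h(z) = (C1*sin(sqrt(2)*z*sqrt(-3 + 16*sqrt(2))/4) + C2*cos(sqrt(2)*z*sqrt(-3 + 16*sqrt(2))/4))*exp(-sqrt(6)*z/4)


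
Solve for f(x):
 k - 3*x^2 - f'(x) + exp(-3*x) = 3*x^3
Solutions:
 f(x) = C1 + k*x - 3*x^4/4 - x^3 - exp(-3*x)/3


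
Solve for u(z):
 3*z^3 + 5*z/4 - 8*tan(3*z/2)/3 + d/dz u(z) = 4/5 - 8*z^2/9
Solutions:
 u(z) = C1 - 3*z^4/4 - 8*z^3/27 - 5*z^2/8 + 4*z/5 - 16*log(cos(3*z/2))/9


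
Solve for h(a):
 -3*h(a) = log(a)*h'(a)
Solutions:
 h(a) = C1*exp(-3*li(a))


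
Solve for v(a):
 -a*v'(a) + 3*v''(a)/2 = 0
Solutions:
 v(a) = C1 + C2*erfi(sqrt(3)*a/3)


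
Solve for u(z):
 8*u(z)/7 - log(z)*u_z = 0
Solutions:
 u(z) = C1*exp(8*li(z)/7)


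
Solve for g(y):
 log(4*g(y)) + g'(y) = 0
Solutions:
 Integral(1/(log(_y) + 2*log(2)), (_y, g(y))) = C1 - y


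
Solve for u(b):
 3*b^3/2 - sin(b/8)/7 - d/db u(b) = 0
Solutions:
 u(b) = C1 + 3*b^4/8 + 8*cos(b/8)/7


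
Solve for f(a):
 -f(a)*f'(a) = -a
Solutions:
 f(a) = -sqrt(C1 + a^2)
 f(a) = sqrt(C1 + a^2)


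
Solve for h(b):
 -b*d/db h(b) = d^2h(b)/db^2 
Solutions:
 h(b) = C1 + C2*erf(sqrt(2)*b/2)


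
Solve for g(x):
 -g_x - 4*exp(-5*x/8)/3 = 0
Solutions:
 g(x) = C1 + 32*exp(-5*x/8)/15


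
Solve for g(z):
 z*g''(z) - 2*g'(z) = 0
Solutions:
 g(z) = C1 + C2*z^3


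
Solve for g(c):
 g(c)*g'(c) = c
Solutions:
 g(c) = -sqrt(C1 + c^2)
 g(c) = sqrt(C1 + c^2)


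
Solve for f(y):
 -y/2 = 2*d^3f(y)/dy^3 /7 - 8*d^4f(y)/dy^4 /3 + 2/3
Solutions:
 f(y) = C1 + C2*y + C3*y^2 + C4*exp(3*y/28) - 7*y^4/96 - 28*y^3/9


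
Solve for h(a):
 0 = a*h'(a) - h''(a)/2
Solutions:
 h(a) = C1 + C2*erfi(a)


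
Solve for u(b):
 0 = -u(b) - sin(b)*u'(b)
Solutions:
 u(b) = C1*sqrt(cos(b) + 1)/sqrt(cos(b) - 1)


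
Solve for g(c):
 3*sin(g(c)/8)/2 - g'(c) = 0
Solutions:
 -3*c/2 + 4*log(cos(g(c)/8) - 1) - 4*log(cos(g(c)/8) + 1) = C1


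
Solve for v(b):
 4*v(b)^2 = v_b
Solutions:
 v(b) = -1/(C1 + 4*b)


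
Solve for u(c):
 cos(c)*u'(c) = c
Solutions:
 u(c) = C1 + Integral(c/cos(c), c)


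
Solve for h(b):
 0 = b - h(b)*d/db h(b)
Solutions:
 h(b) = -sqrt(C1 + b^2)
 h(b) = sqrt(C1 + b^2)


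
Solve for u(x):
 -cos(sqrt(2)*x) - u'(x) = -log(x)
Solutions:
 u(x) = C1 + x*log(x) - x - sqrt(2)*sin(sqrt(2)*x)/2


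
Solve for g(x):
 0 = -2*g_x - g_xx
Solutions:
 g(x) = C1 + C2*exp(-2*x)


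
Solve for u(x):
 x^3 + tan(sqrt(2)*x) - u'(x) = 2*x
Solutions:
 u(x) = C1 + x^4/4 - x^2 - sqrt(2)*log(cos(sqrt(2)*x))/2


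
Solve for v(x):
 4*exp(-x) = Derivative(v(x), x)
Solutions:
 v(x) = C1 - 4*exp(-x)


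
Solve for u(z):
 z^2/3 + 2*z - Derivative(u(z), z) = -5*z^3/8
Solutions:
 u(z) = C1 + 5*z^4/32 + z^3/9 + z^2


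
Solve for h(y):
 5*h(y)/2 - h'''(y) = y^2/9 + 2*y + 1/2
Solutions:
 h(y) = C3*exp(2^(2/3)*5^(1/3)*y/2) + 2*y^2/45 + 4*y/5 + (C1*sin(2^(2/3)*sqrt(3)*5^(1/3)*y/4) + C2*cos(2^(2/3)*sqrt(3)*5^(1/3)*y/4))*exp(-2^(2/3)*5^(1/3)*y/4) + 1/5


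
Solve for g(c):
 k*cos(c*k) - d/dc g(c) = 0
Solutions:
 g(c) = C1 + sin(c*k)


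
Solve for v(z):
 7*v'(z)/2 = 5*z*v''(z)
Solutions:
 v(z) = C1 + C2*z^(17/10)


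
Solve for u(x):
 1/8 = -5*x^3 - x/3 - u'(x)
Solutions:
 u(x) = C1 - 5*x^4/4 - x^2/6 - x/8


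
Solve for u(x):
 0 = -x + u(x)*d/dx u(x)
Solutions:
 u(x) = -sqrt(C1 + x^2)
 u(x) = sqrt(C1 + x^2)


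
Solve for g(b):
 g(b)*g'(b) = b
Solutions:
 g(b) = -sqrt(C1 + b^2)
 g(b) = sqrt(C1 + b^2)


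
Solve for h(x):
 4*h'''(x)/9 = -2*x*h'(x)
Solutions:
 h(x) = C1 + Integral(C2*airyai(-6^(2/3)*x/2) + C3*airybi(-6^(2/3)*x/2), x)


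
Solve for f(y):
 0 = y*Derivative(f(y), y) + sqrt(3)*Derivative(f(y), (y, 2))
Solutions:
 f(y) = C1 + C2*erf(sqrt(2)*3^(3/4)*y/6)


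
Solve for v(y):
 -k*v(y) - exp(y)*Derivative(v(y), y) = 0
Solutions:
 v(y) = C1*exp(k*exp(-y))


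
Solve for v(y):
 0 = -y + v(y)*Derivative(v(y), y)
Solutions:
 v(y) = -sqrt(C1 + y^2)
 v(y) = sqrt(C1 + y^2)


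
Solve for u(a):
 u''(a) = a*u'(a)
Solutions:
 u(a) = C1 + C2*erfi(sqrt(2)*a/2)


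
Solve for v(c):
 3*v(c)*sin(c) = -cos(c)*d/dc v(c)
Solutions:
 v(c) = C1*cos(c)^3


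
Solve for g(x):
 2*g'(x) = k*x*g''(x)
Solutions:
 g(x) = C1 + x^(((re(k) + 2)*re(k) + im(k)^2)/(re(k)^2 + im(k)^2))*(C2*sin(2*log(x)*Abs(im(k))/(re(k)^2 + im(k)^2)) + C3*cos(2*log(x)*im(k)/(re(k)^2 + im(k)^2)))


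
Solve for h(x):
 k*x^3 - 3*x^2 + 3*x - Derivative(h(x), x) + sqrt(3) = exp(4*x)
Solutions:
 h(x) = C1 + k*x^4/4 - x^3 + 3*x^2/2 + sqrt(3)*x - exp(4*x)/4


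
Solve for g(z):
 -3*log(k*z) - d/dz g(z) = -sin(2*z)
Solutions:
 g(z) = C1 - 3*z*log(k*z) + 3*z - cos(2*z)/2


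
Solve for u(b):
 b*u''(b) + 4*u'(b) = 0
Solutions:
 u(b) = C1 + C2/b^3


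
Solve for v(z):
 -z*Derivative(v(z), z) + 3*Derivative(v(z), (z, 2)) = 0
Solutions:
 v(z) = C1 + C2*erfi(sqrt(6)*z/6)


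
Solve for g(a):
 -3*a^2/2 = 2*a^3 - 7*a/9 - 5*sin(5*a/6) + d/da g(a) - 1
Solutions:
 g(a) = C1 - a^4/2 - a^3/2 + 7*a^2/18 + a - 6*cos(5*a/6)


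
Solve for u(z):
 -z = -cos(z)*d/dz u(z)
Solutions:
 u(z) = C1 + Integral(z/cos(z), z)


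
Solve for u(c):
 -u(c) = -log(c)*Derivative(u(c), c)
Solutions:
 u(c) = C1*exp(li(c))


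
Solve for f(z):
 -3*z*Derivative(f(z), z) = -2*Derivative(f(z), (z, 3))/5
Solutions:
 f(z) = C1 + Integral(C2*airyai(15^(1/3)*2^(2/3)*z/2) + C3*airybi(15^(1/3)*2^(2/3)*z/2), z)


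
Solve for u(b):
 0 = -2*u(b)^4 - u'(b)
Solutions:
 u(b) = (-3^(2/3) - 3*3^(1/6)*I)*(1/(C1 + 2*b))^(1/3)/6
 u(b) = (-3^(2/3) + 3*3^(1/6)*I)*(1/(C1 + 2*b))^(1/3)/6
 u(b) = (1/(C1 + 6*b))^(1/3)


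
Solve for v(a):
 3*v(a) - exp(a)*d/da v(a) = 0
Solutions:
 v(a) = C1*exp(-3*exp(-a))


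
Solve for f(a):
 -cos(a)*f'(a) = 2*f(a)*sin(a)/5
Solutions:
 f(a) = C1*cos(a)^(2/5)


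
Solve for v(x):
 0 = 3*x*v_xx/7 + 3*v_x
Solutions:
 v(x) = C1 + C2/x^6


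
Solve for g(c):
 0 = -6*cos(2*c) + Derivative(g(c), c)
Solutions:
 g(c) = C1 + 3*sin(2*c)


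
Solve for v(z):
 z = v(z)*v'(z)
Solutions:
 v(z) = -sqrt(C1 + z^2)
 v(z) = sqrt(C1 + z^2)


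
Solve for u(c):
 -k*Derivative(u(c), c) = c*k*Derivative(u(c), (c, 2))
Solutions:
 u(c) = C1 + C2*log(c)


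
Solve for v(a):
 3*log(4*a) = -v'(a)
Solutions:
 v(a) = C1 - 3*a*log(a) - a*log(64) + 3*a


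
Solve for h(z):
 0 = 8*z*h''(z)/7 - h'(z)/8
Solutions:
 h(z) = C1 + C2*z^(71/64)


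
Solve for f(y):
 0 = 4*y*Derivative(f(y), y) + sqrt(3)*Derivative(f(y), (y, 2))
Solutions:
 f(y) = C1 + C2*erf(sqrt(2)*3^(3/4)*y/3)


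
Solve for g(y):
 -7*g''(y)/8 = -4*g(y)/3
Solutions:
 g(y) = C1*exp(-4*sqrt(42)*y/21) + C2*exp(4*sqrt(42)*y/21)


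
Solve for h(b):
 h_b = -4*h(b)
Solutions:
 h(b) = C1*exp(-4*b)


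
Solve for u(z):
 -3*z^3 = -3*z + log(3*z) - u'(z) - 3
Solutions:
 u(z) = C1 + 3*z^4/4 - 3*z^2/2 + z*log(z) - 4*z + z*log(3)


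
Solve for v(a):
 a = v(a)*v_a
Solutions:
 v(a) = -sqrt(C1 + a^2)
 v(a) = sqrt(C1 + a^2)


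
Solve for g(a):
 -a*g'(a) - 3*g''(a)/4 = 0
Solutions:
 g(a) = C1 + C2*erf(sqrt(6)*a/3)


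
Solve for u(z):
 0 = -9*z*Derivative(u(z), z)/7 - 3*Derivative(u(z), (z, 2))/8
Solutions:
 u(z) = C1 + C2*erf(2*sqrt(21)*z/7)


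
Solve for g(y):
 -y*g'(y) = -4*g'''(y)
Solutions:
 g(y) = C1 + Integral(C2*airyai(2^(1/3)*y/2) + C3*airybi(2^(1/3)*y/2), y)


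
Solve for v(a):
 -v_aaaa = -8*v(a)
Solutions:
 v(a) = C1*exp(-2^(3/4)*a) + C2*exp(2^(3/4)*a) + C3*sin(2^(3/4)*a) + C4*cos(2^(3/4)*a)


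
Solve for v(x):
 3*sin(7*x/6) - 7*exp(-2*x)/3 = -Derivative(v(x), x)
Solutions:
 v(x) = C1 + 18*cos(7*x/6)/7 - 7*exp(-2*x)/6


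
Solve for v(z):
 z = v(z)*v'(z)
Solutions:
 v(z) = -sqrt(C1 + z^2)
 v(z) = sqrt(C1 + z^2)


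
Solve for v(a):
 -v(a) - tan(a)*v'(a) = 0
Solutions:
 v(a) = C1/sin(a)


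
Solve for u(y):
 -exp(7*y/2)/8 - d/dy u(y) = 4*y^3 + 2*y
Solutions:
 u(y) = C1 - y^4 - y^2 - exp(7*y/2)/28


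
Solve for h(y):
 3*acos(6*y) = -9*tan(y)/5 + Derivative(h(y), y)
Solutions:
 h(y) = C1 + 3*y*acos(6*y) - sqrt(1 - 36*y^2)/2 - 9*log(cos(y))/5


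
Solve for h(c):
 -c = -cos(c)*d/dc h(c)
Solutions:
 h(c) = C1 + Integral(c/cos(c), c)


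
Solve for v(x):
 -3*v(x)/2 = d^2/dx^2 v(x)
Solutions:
 v(x) = C1*sin(sqrt(6)*x/2) + C2*cos(sqrt(6)*x/2)


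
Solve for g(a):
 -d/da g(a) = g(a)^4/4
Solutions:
 g(a) = 2^(2/3)*(1/(C1 + 3*a))^(1/3)
 g(a) = (-6^(2/3) - 3*2^(2/3)*3^(1/6)*I)*(1/(C1 + a))^(1/3)/6
 g(a) = (-6^(2/3) + 3*2^(2/3)*3^(1/6)*I)*(1/(C1 + a))^(1/3)/6


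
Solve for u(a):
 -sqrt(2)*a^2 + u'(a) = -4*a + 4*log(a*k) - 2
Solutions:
 u(a) = C1 + sqrt(2)*a^3/3 - 2*a^2 + 4*a*log(a*k) - 6*a


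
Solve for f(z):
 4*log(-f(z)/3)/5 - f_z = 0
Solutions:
 -5*Integral(1/(log(-_y) - log(3)), (_y, f(z)))/4 = C1 - z


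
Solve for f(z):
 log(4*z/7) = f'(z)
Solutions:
 f(z) = C1 + z*log(z) - z + z*log(4/7)


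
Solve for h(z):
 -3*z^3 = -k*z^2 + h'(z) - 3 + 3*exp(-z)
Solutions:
 h(z) = C1 + k*z^3/3 - 3*z^4/4 + 3*z + 3*exp(-z)


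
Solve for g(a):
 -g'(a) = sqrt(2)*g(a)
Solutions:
 g(a) = C1*exp(-sqrt(2)*a)


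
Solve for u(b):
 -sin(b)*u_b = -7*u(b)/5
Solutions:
 u(b) = C1*(cos(b) - 1)^(7/10)/(cos(b) + 1)^(7/10)


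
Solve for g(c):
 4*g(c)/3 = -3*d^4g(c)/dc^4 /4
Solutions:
 g(c) = (C1*sin(sqrt(6)*c/3) + C2*cos(sqrt(6)*c/3))*exp(-sqrt(6)*c/3) + (C3*sin(sqrt(6)*c/3) + C4*cos(sqrt(6)*c/3))*exp(sqrt(6)*c/3)


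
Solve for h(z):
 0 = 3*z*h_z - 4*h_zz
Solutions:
 h(z) = C1 + C2*erfi(sqrt(6)*z/4)


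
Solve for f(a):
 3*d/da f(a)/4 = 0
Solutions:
 f(a) = C1


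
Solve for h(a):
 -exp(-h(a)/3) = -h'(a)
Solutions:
 h(a) = 3*log(C1 + a/3)


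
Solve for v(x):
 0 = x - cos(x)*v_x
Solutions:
 v(x) = C1 + Integral(x/cos(x), x)


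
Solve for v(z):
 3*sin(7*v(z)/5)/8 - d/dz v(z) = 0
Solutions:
 -3*z/8 + 5*log(cos(7*v(z)/5) - 1)/14 - 5*log(cos(7*v(z)/5) + 1)/14 = C1


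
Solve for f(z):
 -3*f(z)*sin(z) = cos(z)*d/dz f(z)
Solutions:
 f(z) = C1*cos(z)^3


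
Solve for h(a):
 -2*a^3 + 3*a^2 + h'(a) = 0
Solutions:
 h(a) = C1 + a^4/2 - a^3


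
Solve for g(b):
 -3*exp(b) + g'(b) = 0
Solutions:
 g(b) = C1 + 3*exp(b)


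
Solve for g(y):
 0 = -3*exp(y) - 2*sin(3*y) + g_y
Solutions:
 g(y) = C1 + 3*exp(y) - 2*cos(3*y)/3


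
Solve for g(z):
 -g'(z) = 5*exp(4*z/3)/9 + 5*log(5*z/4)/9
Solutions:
 g(z) = C1 - 5*z*log(z)/9 + 5*z*(-log(5) + 1 + 2*log(2))/9 - 5*exp(4*z/3)/12


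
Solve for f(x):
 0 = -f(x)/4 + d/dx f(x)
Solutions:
 f(x) = C1*exp(x/4)


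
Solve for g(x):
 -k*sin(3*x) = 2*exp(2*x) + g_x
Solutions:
 g(x) = C1 + k*cos(3*x)/3 - exp(2*x)


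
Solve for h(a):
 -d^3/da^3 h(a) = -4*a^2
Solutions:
 h(a) = C1 + C2*a + C3*a^2 + a^5/15


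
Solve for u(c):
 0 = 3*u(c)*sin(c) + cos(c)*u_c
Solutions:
 u(c) = C1*cos(c)^3


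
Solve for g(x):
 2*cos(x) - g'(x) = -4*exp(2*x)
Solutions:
 g(x) = C1 + 2*exp(2*x) + 2*sin(x)


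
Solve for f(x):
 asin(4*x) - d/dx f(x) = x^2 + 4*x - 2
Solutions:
 f(x) = C1 - x^3/3 - 2*x^2 + x*asin(4*x) + 2*x + sqrt(1 - 16*x^2)/4


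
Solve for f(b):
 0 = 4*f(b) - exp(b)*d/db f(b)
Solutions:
 f(b) = C1*exp(-4*exp(-b))


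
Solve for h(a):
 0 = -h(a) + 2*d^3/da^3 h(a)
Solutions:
 h(a) = C3*exp(2^(2/3)*a/2) + (C1*sin(2^(2/3)*sqrt(3)*a/4) + C2*cos(2^(2/3)*sqrt(3)*a/4))*exp(-2^(2/3)*a/4)


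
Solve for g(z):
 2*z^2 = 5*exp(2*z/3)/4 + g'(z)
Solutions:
 g(z) = C1 + 2*z^3/3 - 15*exp(2*z/3)/8


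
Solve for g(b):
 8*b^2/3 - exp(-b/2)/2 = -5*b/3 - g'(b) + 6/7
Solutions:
 g(b) = C1 - 8*b^3/9 - 5*b^2/6 + 6*b/7 - 1/sqrt(exp(b))


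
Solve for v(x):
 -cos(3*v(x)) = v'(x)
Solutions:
 v(x) = -asin((C1 + exp(6*x))/(C1 - exp(6*x)))/3 + pi/3
 v(x) = asin((C1 + exp(6*x))/(C1 - exp(6*x)))/3


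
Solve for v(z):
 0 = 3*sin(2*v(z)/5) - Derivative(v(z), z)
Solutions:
 -3*z + 5*log(cos(2*v(z)/5) - 1)/4 - 5*log(cos(2*v(z)/5) + 1)/4 = C1


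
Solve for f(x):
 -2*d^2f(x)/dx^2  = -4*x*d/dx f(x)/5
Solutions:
 f(x) = C1 + C2*erfi(sqrt(5)*x/5)


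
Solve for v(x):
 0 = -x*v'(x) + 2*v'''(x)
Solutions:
 v(x) = C1 + Integral(C2*airyai(2^(2/3)*x/2) + C3*airybi(2^(2/3)*x/2), x)


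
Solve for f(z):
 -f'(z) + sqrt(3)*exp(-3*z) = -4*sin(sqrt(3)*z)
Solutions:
 f(z) = C1 - 4*sqrt(3)*cos(sqrt(3)*z)/3 - sqrt(3)*exp(-3*z)/3


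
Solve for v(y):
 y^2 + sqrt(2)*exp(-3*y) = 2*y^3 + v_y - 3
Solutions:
 v(y) = C1 - y^4/2 + y^3/3 + 3*y - sqrt(2)*exp(-3*y)/3


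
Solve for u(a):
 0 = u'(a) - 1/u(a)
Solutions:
 u(a) = -sqrt(C1 + 2*a)
 u(a) = sqrt(C1 + 2*a)


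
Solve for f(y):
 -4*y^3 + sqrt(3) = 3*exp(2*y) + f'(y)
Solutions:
 f(y) = C1 - y^4 + sqrt(3)*y - 3*exp(2*y)/2


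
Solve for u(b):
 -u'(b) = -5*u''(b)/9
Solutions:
 u(b) = C1 + C2*exp(9*b/5)


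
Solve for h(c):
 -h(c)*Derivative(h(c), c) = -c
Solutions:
 h(c) = -sqrt(C1 + c^2)
 h(c) = sqrt(C1 + c^2)


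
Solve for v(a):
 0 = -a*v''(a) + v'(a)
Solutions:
 v(a) = C1 + C2*a^2


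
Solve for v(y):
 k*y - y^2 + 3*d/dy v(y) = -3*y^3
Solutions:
 v(y) = C1 - k*y^2/6 - y^4/4 + y^3/9


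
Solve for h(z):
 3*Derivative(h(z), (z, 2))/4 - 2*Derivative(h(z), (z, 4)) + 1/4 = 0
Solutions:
 h(z) = C1 + C2*z + C3*exp(-sqrt(6)*z/4) + C4*exp(sqrt(6)*z/4) - z^2/6


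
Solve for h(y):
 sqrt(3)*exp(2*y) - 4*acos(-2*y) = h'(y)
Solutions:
 h(y) = C1 - 4*y*acos(-2*y) - 2*sqrt(1 - 4*y^2) + sqrt(3)*exp(2*y)/2


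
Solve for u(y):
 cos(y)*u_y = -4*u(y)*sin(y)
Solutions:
 u(y) = C1*cos(y)^4


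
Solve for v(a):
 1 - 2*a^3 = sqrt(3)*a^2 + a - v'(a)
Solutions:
 v(a) = C1 + a^4/2 + sqrt(3)*a^3/3 + a^2/2 - a


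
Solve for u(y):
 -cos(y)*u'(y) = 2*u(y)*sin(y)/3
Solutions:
 u(y) = C1*cos(y)^(2/3)


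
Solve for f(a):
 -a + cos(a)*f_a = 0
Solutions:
 f(a) = C1 + Integral(a/cos(a), a)


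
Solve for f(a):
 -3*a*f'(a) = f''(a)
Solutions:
 f(a) = C1 + C2*erf(sqrt(6)*a/2)


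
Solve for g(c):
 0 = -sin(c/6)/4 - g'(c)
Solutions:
 g(c) = C1 + 3*cos(c/6)/2


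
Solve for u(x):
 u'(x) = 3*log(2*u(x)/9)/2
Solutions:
 -2*Integral(1/(log(_y) - 2*log(3) + log(2)), (_y, u(x)))/3 = C1 - x


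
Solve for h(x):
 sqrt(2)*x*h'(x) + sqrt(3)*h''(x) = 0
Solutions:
 h(x) = C1 + C2*erf(6^(3/4)*x/6)


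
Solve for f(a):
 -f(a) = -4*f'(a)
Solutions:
 f(a) = C1*exp(a/4)


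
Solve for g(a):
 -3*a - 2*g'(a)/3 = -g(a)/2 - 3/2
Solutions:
 g(a) = C1*exp(3*a/4) + 6*a + 5


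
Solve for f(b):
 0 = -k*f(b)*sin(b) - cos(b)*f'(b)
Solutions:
 f(b) = C1*exp(k*log(cos(b)))


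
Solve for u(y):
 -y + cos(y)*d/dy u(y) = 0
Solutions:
 u(y) = C1 + Integral(y/cos(y), y)


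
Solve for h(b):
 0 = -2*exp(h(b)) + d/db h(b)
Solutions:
 h(b) = log(-1/(C1 + 2*b))


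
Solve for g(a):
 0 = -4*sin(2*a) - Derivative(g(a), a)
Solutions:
 g(a) = C1 + 2*cos(2*a)


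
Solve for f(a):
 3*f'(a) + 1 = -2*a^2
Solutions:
 f(a) = C1 - 2*a^3/9 - a/3


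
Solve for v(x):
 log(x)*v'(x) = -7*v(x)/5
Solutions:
 v(x) = C1*exp(-7*li(x)/5)


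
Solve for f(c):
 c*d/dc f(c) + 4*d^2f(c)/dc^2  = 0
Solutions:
 f(c) = C1 + C2*erf(sqrt(2)*c/4)


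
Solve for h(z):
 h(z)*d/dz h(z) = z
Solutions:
 h(z) = -sqrt(C1 + z^2)
 h(z) = sqrt(C1 + z^2)


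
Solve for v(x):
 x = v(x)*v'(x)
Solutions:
 v(x) = -sqrt(C1 + x^2)
 v(x) = sqrt(C1 + x^2)


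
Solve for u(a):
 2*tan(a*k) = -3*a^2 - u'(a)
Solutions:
 u(a) = C1 - a^3 - 2*Piecewise((-log(cos(a*k))/k, Ne(k, 0)), (0, True))


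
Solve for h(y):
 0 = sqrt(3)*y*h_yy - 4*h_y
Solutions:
 h(y) = C1 + C2*y^(1 + 4*sqrt(3)/3)


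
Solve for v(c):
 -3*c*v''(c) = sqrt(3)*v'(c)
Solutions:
 v(c) = C1 + C2*c^(1 - sqrt(3)/3)


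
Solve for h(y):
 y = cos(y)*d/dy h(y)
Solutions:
 h(y) = C1 + Integral(y/cos(y), y)


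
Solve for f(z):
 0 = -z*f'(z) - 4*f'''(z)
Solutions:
 f(z) = C1 + Integral(C2*airyai(-2^(1/3)*z/2) + C3*airybi(-2^(1/3)*z/2), z)


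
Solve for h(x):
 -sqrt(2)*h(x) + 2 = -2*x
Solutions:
 h(x) = sqrt(2)*(x + 1)


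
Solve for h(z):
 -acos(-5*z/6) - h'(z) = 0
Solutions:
 h(z) = C1 - z*acos(-5*z/6) - sqrt(36 - 25*z^2)/5


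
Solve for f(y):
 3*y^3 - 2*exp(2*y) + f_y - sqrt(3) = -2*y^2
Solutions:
 f(y) = C1 - 3*y^4/4 - 2*y^3/3 + sqrt(3)*y + exp(2*y)


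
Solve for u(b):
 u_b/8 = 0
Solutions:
 u(b) = C1


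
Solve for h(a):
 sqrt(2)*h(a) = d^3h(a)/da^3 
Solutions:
 h(a) = C3*exp(2^(1/6)*a) + (C1*sin(2^(1/6)*sqrt(3)*a/2) + C2*cos(2^(1/6)*sqrt(3)*a/2))*exp(-2^(1/6)*a/2)


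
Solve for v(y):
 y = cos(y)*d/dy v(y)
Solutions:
 v(y) = C1 + Integral(y/cos(y), y)


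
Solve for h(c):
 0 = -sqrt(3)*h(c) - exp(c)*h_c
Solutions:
 h(c) = C1*exp(sqrt(3)*exp(-c))


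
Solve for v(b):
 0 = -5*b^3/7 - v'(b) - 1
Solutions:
 v(b) = C1 - 5*b^4/28 - b


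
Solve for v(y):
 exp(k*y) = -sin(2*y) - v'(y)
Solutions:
 v(y) = C1 + cos(2*y)/2 - exp(k*y)/k


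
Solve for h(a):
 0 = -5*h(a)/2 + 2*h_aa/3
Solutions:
 h(a) = C1*exp(-sqrt(15)*a/2) + C2*exp(sqrt(15)*a/2)


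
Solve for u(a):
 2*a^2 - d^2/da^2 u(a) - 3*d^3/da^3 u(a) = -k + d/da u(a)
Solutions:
 u(a) = C1 + 2*a^3/3 - 2*a^2 + a*k - 8*a + (C2*sin(sqrt(11)*a/6) + C3*cos(sqrt(11)*a/6))*exp(-a/6)


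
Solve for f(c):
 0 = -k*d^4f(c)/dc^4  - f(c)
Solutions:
 f(c) = C1*exp(-c*(-1/k)^(1/4)) + C2*exp(c*(-1/k)^(1/4)) + C3*exp(-I*c*(-1/k)^(1/4)) + C4*exp(I*c*(-1/k)^(1/4))


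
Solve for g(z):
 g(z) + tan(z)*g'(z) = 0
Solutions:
 g(z) = C1/sin(z)


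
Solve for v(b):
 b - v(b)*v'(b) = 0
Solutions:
 v(b) = -sqrt(C1 + b^2)
 v(b) = sqrt(C1 + b^2)


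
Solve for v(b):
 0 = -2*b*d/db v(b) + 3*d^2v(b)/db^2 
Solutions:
 v(b) = C1 + C2*erfi(sqrt(3)*b/3)
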